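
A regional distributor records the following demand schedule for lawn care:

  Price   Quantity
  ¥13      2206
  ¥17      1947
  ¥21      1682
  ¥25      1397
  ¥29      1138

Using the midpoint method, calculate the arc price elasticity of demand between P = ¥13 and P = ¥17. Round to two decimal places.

-0.47

At P = 13, Q = 2206; at P = 17, Q = 1947.
ΔQ = -259, ΔP = 4. Midpoints: P̄ = 15.00, Q̄ = 2076.5.
ε = (ΔQ/ΔP)(P̄/Q̄) = (-259/4)(15.00/2076.5).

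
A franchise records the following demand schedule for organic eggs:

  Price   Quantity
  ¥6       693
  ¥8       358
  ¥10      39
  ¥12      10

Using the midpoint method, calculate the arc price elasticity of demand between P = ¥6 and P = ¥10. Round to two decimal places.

At P = 6, Q = 693; at P = 10, Q = 39.
ΔQ = -654, ΔP = 4. Midpoints: P̄ = 8.00, Q̄ = 366.0.
ε = (ΔQ/ΔP)(P̄/Q̄) = (-654/4)(8.00/366.0).

-3.57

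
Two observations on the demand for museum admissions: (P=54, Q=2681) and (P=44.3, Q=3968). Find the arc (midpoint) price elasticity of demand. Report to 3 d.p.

ΔQ = 3968 − 2681 = 1287; ΔP = 44.3 − 54 = -9.7.
Midpoints: P̄ = 49.15, Q̄ = 3324.5.
ε = (ΔQ/ΔP)(P̄/Q̄) = (1287/-9.7)(49.15/3324.5).

-1.962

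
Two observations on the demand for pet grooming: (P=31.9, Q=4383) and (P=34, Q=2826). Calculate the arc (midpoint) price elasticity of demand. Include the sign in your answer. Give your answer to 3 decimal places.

ΔQ = 2826 − 4383 = -1557; ΔP = 34 − 31.9 = 2.1.
Midpoints: P̄ = 32.95, Q̄ = 3604.5.
ε = (ΔQ/ΔP)(P̄/Q̄) = (-1557/2.1)(32.95/3604.5).

-6.778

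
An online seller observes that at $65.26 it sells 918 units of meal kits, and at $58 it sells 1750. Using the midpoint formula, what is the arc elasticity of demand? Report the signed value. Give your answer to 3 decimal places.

ΔQ = 1750 − 918 = 832; ΔP = 58 − 65.26 = -7.26.
Midpoints: P̄ = 61.63, Q̄ = 1334.0.
ε = (ΔQ/ΔP)(P̄/Q̄) = (832/-7.26)(61.63/1334.0).

-5.294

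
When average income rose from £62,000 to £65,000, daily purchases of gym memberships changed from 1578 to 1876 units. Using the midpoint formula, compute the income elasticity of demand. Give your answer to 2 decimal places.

3.65

ΔQ = 298, ΔI = 3000. Midpoints: Ī = 63,500, Q̄ = 1727.0.
ε_I = (ΔQ/ΔI)(Ī/Q̄) = (298/3000)(63500/1727.0).
ε_I > 0, so the good is normal.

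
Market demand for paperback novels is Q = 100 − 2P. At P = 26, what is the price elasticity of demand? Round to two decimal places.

At P = 26, Q = 48.
dQ/dP = −2.
ε = (dQ/dP)(P/Q) = (-2)(26/48).

-1.08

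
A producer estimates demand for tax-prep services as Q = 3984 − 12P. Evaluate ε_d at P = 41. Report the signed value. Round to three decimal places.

-0.141

At P = 41, Q = 3492.
dQ/dP = −12.
ε = (dQ/dP)(P/Q) = (-12)(41/3492).
|ε| < 1, so demand is inelastic at this price.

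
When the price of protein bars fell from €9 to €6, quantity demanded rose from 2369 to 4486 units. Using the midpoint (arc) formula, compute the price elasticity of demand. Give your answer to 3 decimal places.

-1.544

ΔQ = 4486 − 2369 = 2117; ΔP = 6 − 9 = -3.
Midpoints: P̄ = 7.50, Q̄ = 3427.5.
ε = (ΔQ/ΔP)(P̄/Q̄) = (2117/-3)(7.50/3427.5).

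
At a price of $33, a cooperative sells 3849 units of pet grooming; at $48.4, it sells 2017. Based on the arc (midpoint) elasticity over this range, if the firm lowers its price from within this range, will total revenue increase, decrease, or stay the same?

increase

Arc ε = (-1832/15.4)(40.70/2933.0) ≈ -1.651.
|ε| = 1.65 > 1, so demand is elastic. A price cut therefore raises total revenue.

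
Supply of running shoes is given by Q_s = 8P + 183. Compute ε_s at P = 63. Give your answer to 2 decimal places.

At P = 63, Q_s = 687.
dQ_s/dP = 8.
ε_s = (dQ_s/dP)(P/Q_s) = (8)(63/687).

0.73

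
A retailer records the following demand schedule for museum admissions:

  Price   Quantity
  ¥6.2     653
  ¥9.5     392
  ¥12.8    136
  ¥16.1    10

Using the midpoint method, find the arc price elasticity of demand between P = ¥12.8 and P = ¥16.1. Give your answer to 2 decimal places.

At P = 12.8, Q = 136; at P = 16.1, Q = 10.
ΔQ = -126, ΔP = 3.3. Midpoints: P̄ = 14.45, Q̄ = 73.0.
ε = (ΔQ/ΔP)(P̄/Q̄) = (-126/3.3)(14.45/73.0).

-7.56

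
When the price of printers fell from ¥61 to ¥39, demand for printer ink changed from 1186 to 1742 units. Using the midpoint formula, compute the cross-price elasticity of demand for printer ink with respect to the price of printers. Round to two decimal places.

ΔQ_x = 1742 − 1186 = 556; ΔP_y = 39 − 61 = -22.
Midpoints: P̄_y = 50.00, Q̄_x = 1464.0.
ε_xy = (ΔQ_x/ΔP_y)(P̄_y/Q̄_x) = (556/-22)(50.00/1464.0).
ε_xy < 0, so the goods are complements.

-0.86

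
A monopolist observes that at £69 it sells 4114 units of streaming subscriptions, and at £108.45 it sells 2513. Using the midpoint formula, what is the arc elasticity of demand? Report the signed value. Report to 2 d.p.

ΔQ = 2513 − 4114 = -1601; ΔP = 108.45 − 69 = 39.45.
Midpoints: P̄ = 88.72, Q̄ = 3313.5.
ε = (ΔQ/ΔP)(P̄/Q̄) = (-1601/39.45)(88.72/3313.5).

-1.09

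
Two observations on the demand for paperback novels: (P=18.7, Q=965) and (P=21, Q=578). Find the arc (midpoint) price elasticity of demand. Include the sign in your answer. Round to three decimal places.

ΔQ = 578 − 965 = -387; ΔP = 21 − 18.7 = 2.3.
Midpoints: P̄ = 19.85, Q̄ = 771.5.
ε = (ΔQ/ΔP)(P̄/Q̄) = (-387/2.3)(19.85/771.5).

-4.329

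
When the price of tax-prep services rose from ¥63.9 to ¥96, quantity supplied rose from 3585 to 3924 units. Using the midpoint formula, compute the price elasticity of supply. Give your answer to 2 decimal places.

0.22

ΔQ = 3924 − 3585 = 339; ΔP = 96 − 63.9 = 32.1.
Midpoints: P̄ = 79.95, Q̄ = 3754.5.
ε_s = (ΔQ/ΔP)(P̄/Q̄) = (339/32.1)(79.95/3754.5).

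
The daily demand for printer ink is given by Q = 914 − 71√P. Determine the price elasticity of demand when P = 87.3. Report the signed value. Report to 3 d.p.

-1.324

At P = 87.3, Q = 250.615.
dQ/dP = −71/(2√P) = -3.799.
ε = (dQ/dP)(P/Q) = (-3.799)(87.3/250.615).
|ε| > 1, so demand is elastic at this price.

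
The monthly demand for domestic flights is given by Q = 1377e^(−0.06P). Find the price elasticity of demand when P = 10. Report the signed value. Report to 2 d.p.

At P = 10, Q = 755.714.
dQ/dP = −0.06·1377e^(−0.06P) = −0.06Q = -45.343.
ε = (dQ/dP)(P/Q) = (-45.343)(10/755.714).
|ε| < 1, so demand is inelastic at this price.

-0.60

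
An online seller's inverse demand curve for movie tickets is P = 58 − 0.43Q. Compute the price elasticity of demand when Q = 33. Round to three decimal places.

-3.087

At Q = 33, P = 58 − 0.43(33) = 43.81.
dP/dQ = −0.43, so dQ/dP = 1/(−0.43) = -2.326.
ε = (dQ/dP)(P/Q) = (-2.326)(43.81/33).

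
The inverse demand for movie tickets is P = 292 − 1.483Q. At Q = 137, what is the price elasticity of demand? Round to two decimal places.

-0.44

At Q = 137, P = 292 − 1.483(137) = 88.83.
dP/dQ = −1.483, so dQ/dP = 1/(−1.483) = -0.674.
ε = (dQ/dP)(P/Q) = (-0.674)(88.83/137).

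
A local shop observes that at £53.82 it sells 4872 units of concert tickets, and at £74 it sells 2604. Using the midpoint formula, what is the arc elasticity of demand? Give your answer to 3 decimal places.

ΔQ = 2604 − 4872 = -2268; ΔP = 74 − 53.82 = 20.18.
Midpoints: P̄ = 63.91, Q̄ = 3738.0.
ε = (ΔQ/ΔP)(P̄/Q̄) = (-2268/20.18)(63.91/3738.0).

-1.922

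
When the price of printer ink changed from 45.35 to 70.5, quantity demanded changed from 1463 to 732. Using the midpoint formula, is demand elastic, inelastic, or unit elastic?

elastic

Arc ε ≈ -1.534.
|ε| = 1.53 > 1.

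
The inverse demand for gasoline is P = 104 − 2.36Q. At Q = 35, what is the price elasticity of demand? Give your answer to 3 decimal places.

-0.259

At Q = 35, P = 104 − 2.36(35) = 21.40.
dP/dQ = −2.36, so dQ/dP = 1/(−2.36) = -0.424.
ε = (dQ/dP)(P/Q) = (-0.424)(21.40/35).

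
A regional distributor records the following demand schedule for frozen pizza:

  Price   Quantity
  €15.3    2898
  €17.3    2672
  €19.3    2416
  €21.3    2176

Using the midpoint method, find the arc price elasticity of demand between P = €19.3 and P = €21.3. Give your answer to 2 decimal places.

At P = 19.3, Q = 2416; at P = 21.3, Q = 2176.
ΔQ = -240, ΔP = 2.0. Midpoints: P̄ = 20.30, Q̄ = 2296.0.
ε = (ΔQ/ΔP)(P̄/Q̄) = (-240/2.0)(20.30/2296.0).

-1.06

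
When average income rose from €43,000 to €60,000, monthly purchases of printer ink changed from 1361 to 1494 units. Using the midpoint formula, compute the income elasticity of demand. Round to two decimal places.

ΔQ = 133, ΔI = 17000. Midpoints: Ī = 51,500, Q̄ = 1427.5.
ε_I = (ΔQ/ΔI)(Ī/Q̄) = (133/17000)(51500/1427.5).
ε_I > 0, so the good is normal.

0.28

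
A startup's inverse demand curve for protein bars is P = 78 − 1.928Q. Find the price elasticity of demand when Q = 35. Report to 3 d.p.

-0.156

At Q = 35, P = 78 − 1.928(35) = 10.52.
dP/dQ = −1.928, so dQ/dP = 1/(−1.928) = -0.519.
ε = (dQ/dP)(P/Q) = (-0.519)(10.52/35).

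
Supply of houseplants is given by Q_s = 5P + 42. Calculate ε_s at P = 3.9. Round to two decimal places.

0.32

At P = 3.9, Q_s = 61.50.
dQ_s/dP = 5.
ε_s = (dQ_s/dP)(P/Q_s) = (5)(3.9/61.50).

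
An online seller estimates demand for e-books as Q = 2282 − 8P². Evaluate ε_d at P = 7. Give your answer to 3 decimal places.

At P = 7, Q = 1890.
dQ/dP = −16P = -112.
ε = (dQ/dP)(P/Q) = (-112)(7/1890).

-0.415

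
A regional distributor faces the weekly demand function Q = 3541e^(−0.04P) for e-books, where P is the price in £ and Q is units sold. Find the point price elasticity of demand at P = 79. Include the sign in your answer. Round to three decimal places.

At P = 79, Q = 150.230.
dQ/dP = −0.04·3541e^(−0.04P) = −0.04Q = -6.009.
ε = (dQ/dP)(P/Q) = (-6.009)(79/150.230).

-3.160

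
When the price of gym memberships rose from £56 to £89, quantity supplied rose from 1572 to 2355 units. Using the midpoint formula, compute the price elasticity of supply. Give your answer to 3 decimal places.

ΔQ = 2355 − 1572 = 783; ΔP = 89 − 56 = 33.
Midpoints: P̄ = 72.50, Q̄ = 1963.5.
ε_s = (ΔQ/ΔP)(P̄/Q̄) = (783/33)(72.50/1963.5).

0.876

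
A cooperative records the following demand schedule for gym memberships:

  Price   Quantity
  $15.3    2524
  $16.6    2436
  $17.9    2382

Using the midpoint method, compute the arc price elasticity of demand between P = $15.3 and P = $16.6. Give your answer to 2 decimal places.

-0.44

At P = 15.3, Q = 2524; at P = 16.6, Q = 2436.
ΔQ = -88, ΔP = 1.3. Midpoints: P̄ = 15.95, Q̄ = 2480.0.
ε = (ΔQ/ΔP)(P̄/Q̄) = (-88/1.3)(15.95/2480.0).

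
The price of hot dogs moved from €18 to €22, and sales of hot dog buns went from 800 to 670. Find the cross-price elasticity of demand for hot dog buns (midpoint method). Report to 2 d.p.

-0.88

ΔQ_x = 670 − 800 = -130; ΔP_y = 22 − 18 = 4.
Midpoints: P̄_y = 20.00, Q̄_x = 735.0.
ε_xy = (ΔQ_x/ΔP_y)(P̄_y/Q̄_x) = (-130/4)(20.00/735.0).
ε_xy < 0, so the goods are complements.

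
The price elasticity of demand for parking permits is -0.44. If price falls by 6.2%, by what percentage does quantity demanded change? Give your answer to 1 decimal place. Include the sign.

%ΔQ ≈ ε × %ΔP = (-0.44)(-6.2%) = 2.73%.

2.7%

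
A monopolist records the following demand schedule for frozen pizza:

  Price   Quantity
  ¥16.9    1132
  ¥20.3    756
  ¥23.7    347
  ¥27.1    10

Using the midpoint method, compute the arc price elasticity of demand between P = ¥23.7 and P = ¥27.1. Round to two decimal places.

At P = 23.7, Q = 347; at P = 27.1, Q = 10.
ΔQ = -337, ΔP = 3.4. Midpoints: P̄ = 25.40, Q̄ = 178.5.
ε = (ΔQ/ΔP)(P̄/Q̄) = (-337/3.4)(25.40/178.5).

-14.10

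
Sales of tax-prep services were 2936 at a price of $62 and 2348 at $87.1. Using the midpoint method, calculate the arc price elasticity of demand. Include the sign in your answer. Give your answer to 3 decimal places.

-0.661

ΔQ = 2348 − 2936 = -588; ΔP = 87.1 − 62 = 25.1.
Midpoints: P̄ = 74.55, Q̄ = 2642.0.
ε = (ΔQ/ΔP)(P̄/Q̄) = (-588/25.1)(74.55/2642.0).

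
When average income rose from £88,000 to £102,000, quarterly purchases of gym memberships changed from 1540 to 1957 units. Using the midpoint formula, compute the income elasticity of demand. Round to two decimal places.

1.62

ΔQ = 417, ΔI = 14000. Midpoints: Ī = 95,000, Q̄ = 1748.5.
ε_I = (ΔQ/ΔI)(Ī/Q̄) = (417/14000)(95000/1748.5).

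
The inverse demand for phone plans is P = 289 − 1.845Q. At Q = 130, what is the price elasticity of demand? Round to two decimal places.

-0.20

At Q = 130, P = 289 − 1.845(130) = 49.15.
dP/dQ = −1.845, so dQ/dP = 1/(−1.845) = -0.542.
ε = (dQ/dP)(P/Q) = (-0.542)(49.15/130).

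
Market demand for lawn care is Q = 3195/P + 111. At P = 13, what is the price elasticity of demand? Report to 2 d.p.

At P = 13, Q = 356.769.
dQ/dP = −3195/P² = -18.905.
ε = (dQ/dP)(P/Q) = (-18.905)(13/356.769).

-0.69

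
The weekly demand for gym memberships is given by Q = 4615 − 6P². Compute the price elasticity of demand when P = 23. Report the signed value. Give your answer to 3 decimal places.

-4.405

At P = 23, Q = 1441.
dQ/dP = −12P = -276.
ε = (dQ/dP)(P/Q) = (-276)(23/1441).
|ε| > 1, so demand is elastic at this price.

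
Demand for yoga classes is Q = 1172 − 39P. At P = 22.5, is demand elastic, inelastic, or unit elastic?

Q = 294.500, dQ/dP = -39.
ε = (dQ/dP)(P/Q) ≈ -2.980.
|ε| = 2.98 > 1.

elastic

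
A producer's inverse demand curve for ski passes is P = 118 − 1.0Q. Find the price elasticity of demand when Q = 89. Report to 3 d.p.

At Q = 89, P = 118 − 1.0(89) = 29.00.
dP/dQ = −1.0, so dQ/dP = 1/(−1.0) = -1.000.
ε = (dQ/dP)(P/Q) = (-1.000)(29.00/89).

-0.326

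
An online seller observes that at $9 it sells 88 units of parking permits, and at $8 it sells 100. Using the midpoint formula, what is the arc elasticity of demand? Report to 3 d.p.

-1.085

ΔQ = 100 − 88 = 12; ΔP = 8 − 9 = -1.
Midpoints: P̄ = 8.50, Q̄ = 94.0.
ε = (ΔQ/ΔP)(P̄/Q̄) = (12/-1)(8.50/94.0).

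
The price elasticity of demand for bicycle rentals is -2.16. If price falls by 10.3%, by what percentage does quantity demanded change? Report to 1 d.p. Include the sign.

22.2%

%ΔQ ≈ ε × %ΔP = (-2.16)(-10.3%) = 22.25%.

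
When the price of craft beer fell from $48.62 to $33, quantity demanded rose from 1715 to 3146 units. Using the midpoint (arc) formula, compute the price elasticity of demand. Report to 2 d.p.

-1.54

ΔQ = 3146 − 1715 = 1431; ΔP = 33 − 48.62 = -15.62.
Midpoints: P̄ = 40.81, Q̄ = 2430.5.
ε = (ΔQ/ΔP)(P̄/Q̄) = (1431/-15.62)(40.81/2430.5).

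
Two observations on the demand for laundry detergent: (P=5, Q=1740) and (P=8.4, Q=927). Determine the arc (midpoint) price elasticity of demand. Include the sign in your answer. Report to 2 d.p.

-1.20

ΔQ = 927 − 1740 = -813; ΔP = 8.4 − 5 = 3.4.
Midpoints: P̄ = 6.70, Q̄ = 1333.5.
ε = (ΔQ/ΔP)(P̄/Q̄) = (-813/3.4)(6.70/1333.5).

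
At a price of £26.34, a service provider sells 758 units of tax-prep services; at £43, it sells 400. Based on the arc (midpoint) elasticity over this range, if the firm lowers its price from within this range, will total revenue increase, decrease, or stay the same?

increase

Arc ε = (-358/16.66)(34.67/579.0) ≈ -1.287.
|ε| = 1.29 > 1, so demand is elastic. A price cut therefore raises total revenue.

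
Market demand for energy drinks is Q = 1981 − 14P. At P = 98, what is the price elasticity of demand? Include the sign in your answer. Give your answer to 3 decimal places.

-2.253

At P = 98, Q = 609.
dQ/dP = −14.
ε = (dQ/dP)(P/Q) = (-14)(98/609).
|ε| > 1, so demand is elastic at this price.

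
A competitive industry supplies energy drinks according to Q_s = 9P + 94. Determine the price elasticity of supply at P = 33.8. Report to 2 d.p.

At P = 33.8, Q_s = 398.20.
dQ_s/dP = 9.
ε_s = (dQ_s/dP)(P/Q_s) = (9)(33.8/398.20).

0.76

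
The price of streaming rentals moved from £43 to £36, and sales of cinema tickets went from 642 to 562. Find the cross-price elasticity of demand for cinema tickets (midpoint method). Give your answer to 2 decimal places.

ΔQ_x = 562 − 642 = -80; ΔP_y = 36 − 43 = -7.
Midpoints: P̄_y = 39.50, Q̄_x = 602.0.
ε_xy = (ΔQ_x/ΔP_y)(P̄_y/Q̄_x) = (-80/-7)(39.50/602.0).
ε_xy > 0, so the goods are substitutes.

0.75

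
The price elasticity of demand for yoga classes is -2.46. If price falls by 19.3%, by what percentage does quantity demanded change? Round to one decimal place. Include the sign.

%ΔQ ≈ ε × %ΔP = (-2.46)(-19.3%) = 47.48%.

47.5%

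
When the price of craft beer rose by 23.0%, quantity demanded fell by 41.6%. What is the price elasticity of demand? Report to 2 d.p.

ε = %ΔQ / %ΔP = (-41.6)/(23.0) = -1.809.

-1.81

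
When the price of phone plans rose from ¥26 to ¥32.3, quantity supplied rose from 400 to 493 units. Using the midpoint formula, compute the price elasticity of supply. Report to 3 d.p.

0.964

ΔQ = 493 − 400 = 93; ΔP = 32.3 − 26 = 6.3.
Midpoints: P̄ = 29.15, Q̄ = 446.5.
ε_s = (ΔQ/ΔP)(P̄/Q̄) = (93/6.3)(29.15/446.5).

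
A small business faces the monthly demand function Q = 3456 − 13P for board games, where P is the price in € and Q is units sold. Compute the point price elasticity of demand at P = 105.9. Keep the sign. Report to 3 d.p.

-0.662

At P = 105.9, Q = 2079.300.
dQ/dP = −13.
ε = (dQ/dP)(P/Q) = (-13)(105.9/2079.300).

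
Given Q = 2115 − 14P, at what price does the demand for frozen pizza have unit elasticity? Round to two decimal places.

75.54

For linear demand Q = a − bP, ε = −bP/(a − bP). |ε| = 1 when bP = a − bP, i.e. P = a/(2b).
P = 2115/(2·14) = 2115/28 = 75.5357.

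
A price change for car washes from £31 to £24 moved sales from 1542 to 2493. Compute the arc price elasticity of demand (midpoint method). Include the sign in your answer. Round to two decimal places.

ΔQ = 2493 − 1542 = 951; ΔP = 24 − 31 = -7.
Midpoints: P̄ = 27.50, Q̄ = 2017.5.
ε = (ΔQ/ΔP)(P̄/Q̄) = (951/-7)(27.50/2017.5).

-1.85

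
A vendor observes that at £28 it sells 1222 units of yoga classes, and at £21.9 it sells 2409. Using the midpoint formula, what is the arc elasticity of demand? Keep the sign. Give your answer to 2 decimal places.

-2.67

ΔQ = 2409 − 1222 = 1187; ΔP = 21.9 − 28 = -6.1.
Midpoints: P̄ = 24.95, Q̄ = 1815.5.
ε = (ΔQ/ΔP)(P̄/Q̄) = (1187/-6.1)(24.95/1815.5).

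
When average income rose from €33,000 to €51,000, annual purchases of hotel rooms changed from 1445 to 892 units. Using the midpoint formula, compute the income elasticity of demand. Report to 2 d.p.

ΔQ = -553, ΔI = 18000. Midpoints: Ī = 42,000, Q̄ = 1168.5.
ε_I = (ΔQ/ΔI)(Ī/Q̄) = (-553/18000)(42000/1168.5).

-1.10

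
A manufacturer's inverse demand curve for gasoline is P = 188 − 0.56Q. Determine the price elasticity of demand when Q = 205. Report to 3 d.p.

-0.638

At Q = 205, P = 188 − 0.56(205) = 73.20.
dP/dQ = −0.56, so dQ/dP = 1/(−0.56) = -1.786.
ε = (dQ/dP)(P/Q) = (-1.786)(73.20/205).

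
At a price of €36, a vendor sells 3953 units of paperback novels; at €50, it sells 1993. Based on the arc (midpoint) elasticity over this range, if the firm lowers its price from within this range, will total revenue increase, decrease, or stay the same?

increase

Arc ε = (-1960/14)(43.00/2973.0) ≈ -2.025.
|ε| = 2.02 > 1, so demand is elastic. A price cut therefore raises total revenue.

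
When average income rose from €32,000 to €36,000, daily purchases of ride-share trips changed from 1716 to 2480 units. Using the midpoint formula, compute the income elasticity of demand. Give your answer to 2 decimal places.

3.10

ΔQ = 764, ΔI = 4000. Midpoints: Ī = 34,000, Q̄ = 2098.0.
ε_I = (ΔQ/ΔI)(Ī/Q̄) = (764/4000)(34000/2098.0).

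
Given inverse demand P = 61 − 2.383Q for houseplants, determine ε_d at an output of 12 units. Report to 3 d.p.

-1.133

At Q = 12, P = 61 − 2.383(12) = 32.40.
dP/dQ = −2.383, so dQ/dP = 1/(−2.383) = -0.420.
ε = (dQ/dP)(P/Q) = (-0.420)(32.40/12).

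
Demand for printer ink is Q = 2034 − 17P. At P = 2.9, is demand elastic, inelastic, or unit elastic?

Q = 1984.700, dQ/dP = -17.
ε = (dQ/dP)(P/Q) ≈ -0.025.
|ε| = 0.02 < 1.

inelastic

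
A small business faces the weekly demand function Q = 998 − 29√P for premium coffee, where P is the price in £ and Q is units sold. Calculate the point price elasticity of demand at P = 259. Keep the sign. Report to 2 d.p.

At P = 259, Q = 531.289.
dQ/dP = −29/(2√P) = -0.901.
ε = (dQ/dP)(P/Q) = (-0.901)(259/531.289).
|ε| < 1, so demand is inelastic at this price.

-0.44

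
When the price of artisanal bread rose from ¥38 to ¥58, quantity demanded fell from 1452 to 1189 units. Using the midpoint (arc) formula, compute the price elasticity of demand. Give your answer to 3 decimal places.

ΔQ = 1189 − 1452 = -263; ΔP = 58 − 38 = 20.
Midpoints: P̄ = 48.00, Q̄ = 1320.5.
ε = (ΔQ/ΔP)(P̄/Q̄) = (-263/20)(48.00/1320.5).

-0.478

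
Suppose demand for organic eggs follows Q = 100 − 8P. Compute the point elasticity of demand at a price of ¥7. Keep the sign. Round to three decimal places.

At P = 7, Q = 44.
dQ/dP = −8.
ε = (dQ/dP)(P/Q) = (-8)(7/44).
|ε| > 1, so demand is elastic at this price.

-1.273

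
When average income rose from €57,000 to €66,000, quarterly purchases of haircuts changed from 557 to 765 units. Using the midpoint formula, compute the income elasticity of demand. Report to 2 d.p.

ΔQ = 208, ΔI = 9000. Midpoints: Ī = 61,500, Q̄ = 661.0.
ε_I = (ΔQ/ΔI)(Ī/Q̄) = (208/9000)(61500/661.0).
ε_I > 0, so the good is normal.

2.15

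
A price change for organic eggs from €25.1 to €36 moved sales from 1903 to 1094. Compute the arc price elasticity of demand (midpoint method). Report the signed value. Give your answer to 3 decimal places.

ΔQ = 1094 − 1903 = -809; ΔP = 36 − 25.1 = 10.9.
Midpoints: P̄ = 30.55, Q̄ = 1498.5.
ε = (ΔQ/ΔP)(P̄/Q̄) = (-809/10.9)(30.55/1498.5).

-1.513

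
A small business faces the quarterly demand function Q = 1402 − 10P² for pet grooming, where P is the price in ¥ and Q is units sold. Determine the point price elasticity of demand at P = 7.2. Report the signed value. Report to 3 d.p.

-1.173

At P = 7.2, Q = 883.600.
dQ/dP = −20P = -144.
ε = (dQ/dP)(P/Q) = (-144)(7.2/883.600).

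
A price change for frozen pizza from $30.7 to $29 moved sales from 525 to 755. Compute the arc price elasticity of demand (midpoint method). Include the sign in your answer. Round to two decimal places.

-6.31

ΔQ = 755 − 525 = 230; ΔP = 29 − 30.7 = -1.7.
Midpoints: P̄ = 29.85, Q̄ = 640.0.
ε = (ΔQ/ΔP)(P̄/Q̄) = (230/-1.7)(29.85/640.0).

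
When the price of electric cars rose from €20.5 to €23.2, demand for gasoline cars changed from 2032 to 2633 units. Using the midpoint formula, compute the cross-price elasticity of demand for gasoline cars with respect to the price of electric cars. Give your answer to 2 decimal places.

ΔQ_x = 2633 − 2032 = 601; ΔP_y = 23.2 − 20.5 = 2.7.
Midpoints: P̄_y = 21.85, Q̄_x = 2332.5.
ε_xy = (ΔQ_x/ΔP_y)(P̄_y/Q̄_x) = (601/2.7)(21.85/2332.5).

2.09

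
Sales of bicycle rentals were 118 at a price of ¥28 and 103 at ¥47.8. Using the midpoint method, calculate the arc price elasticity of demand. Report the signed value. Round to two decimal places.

ΔQ = 103 − 118 = -15; ΔP = 47.8 − 28 = 19.8.
Midpoints: P̄ = 37.90, Q̄ = 110.5.
ε = (ΔQ/ΔP)(P̄/Q̄) = (-15/19.8)(37.90/110.5).

-0.26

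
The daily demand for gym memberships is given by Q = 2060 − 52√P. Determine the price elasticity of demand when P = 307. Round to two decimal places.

-0.40

At P = 307, Q = 1148.886.
dQ/dP = −52/(2√P) = -1.484.
ε = (dQ/dP)(P/Q) = (-1.484)(307/1148.886).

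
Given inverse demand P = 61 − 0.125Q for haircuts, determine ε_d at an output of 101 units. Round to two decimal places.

-3.83

At Q = 101, P = 61 − 0.125(101) = 48.38.
dP/dQ = −0.125, so dQ/dP = 1/(−0.125) = -8.000.
ε = (dQ/dP)(P/Q) = (-8.000)(48.38/101).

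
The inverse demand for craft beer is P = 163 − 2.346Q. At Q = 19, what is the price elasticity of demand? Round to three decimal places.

At Q = 19, P = 163 − 2.346(19) = 118.43.
dP/dQ = −2.346, so dQ/dP = 1/(−2.346) = -0.426.
ε = (dQ/dP)(P/Q) = (-0.426)(118.43/19).

-2.657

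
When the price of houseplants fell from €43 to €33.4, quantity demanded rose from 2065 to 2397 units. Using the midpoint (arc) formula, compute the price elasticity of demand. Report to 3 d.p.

-0.592

ΔQ = 2397 − 2065 = 332; ΔP = 33.4 − 43 = -9.6.
Midpoints: P̄ = 38.20, Q̄ = 2231.0.
ε = (ΔQ/ΔP)(P̄/Q̄) = (332/-9.6)(38.20/2231.0).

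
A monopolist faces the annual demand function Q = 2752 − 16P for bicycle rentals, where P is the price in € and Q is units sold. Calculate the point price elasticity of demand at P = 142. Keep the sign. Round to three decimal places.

At P = 142, Q = 480.
dQ/dP = −16.
ε = (dQ/dP)(P/Q) = (-16)(142/480).
|ε| > 1, so demand is elastic at this price.

-4.733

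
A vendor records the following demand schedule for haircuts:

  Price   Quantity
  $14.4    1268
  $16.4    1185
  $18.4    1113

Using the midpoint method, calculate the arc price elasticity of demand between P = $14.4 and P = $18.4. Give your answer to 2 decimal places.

-0.53

At P = 14.4, Q = 1268; at P = 18.4, Q = 1113.
ΔQ = -155, ΔP = 4.0. Midpoints: P̄ = 16.40, Q̄ = 1190.5.
ε = (ΔQ/ΔP)(P̄/Q̄) = (-155/4.0)(16.40/1190.5).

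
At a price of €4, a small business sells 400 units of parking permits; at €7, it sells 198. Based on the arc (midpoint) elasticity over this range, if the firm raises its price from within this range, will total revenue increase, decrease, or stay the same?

Arc ε = (-202/3)(5.50/299.0) ≈ -1.239.
|ε| = 1.24 > 1, so demand is elastic. A price rise therefore reduces total revenue.

decrease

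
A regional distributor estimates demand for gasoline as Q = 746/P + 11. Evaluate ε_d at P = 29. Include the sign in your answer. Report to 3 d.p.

At P = 29, Q = 36.724.
dQ/dP = −746/P² = -0.887.
ε = (dQ/dP)(P/Q) = (-0.887)(29/36.724).

-0.700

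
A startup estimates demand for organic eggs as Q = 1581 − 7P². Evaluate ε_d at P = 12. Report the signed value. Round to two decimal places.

At P = 12, Q = 573.
dQ/dP = −14P = -168.
ε = (dQ/dP)(P/Q) = (-168)(12/573).
|ε| > 1, so demand is elastic at this price.

-3.52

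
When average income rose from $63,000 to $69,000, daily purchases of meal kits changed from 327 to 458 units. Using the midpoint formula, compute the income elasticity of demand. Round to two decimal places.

ΔQ = 131, ΔI = 6000. Midpoints: Ī = 66,000, Q̄ = 392.5.
ε_I = (ΔQ/ΔI)(Ī/Q̄) = (131/6000)(66000/392.5).
ε_I > 0, so the good is normal.

3.67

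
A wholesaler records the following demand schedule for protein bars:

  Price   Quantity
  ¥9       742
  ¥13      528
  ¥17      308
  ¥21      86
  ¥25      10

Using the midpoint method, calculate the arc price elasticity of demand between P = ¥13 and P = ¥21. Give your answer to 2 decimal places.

At P = 13, Q = 528; at P = 21, Q = 86.
ΔQ = -442, ΔP = 8. Midpoints: P̄ = 17.00, Q̄ = 307.0.
ε = (ΔQ/ΔP)(P̄/Q̄) = (-442/8)(17.00/307.0).

-3.06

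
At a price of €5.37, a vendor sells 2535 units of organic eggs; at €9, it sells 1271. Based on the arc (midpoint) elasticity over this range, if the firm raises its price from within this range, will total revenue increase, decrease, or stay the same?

Arc ε = (-1264/3.63)(7.19/1903.0) ≈ -1.315.
|ε| = 1.31 > 1, so demand is elastic. A price rise therefore reduces total revenue.

decrease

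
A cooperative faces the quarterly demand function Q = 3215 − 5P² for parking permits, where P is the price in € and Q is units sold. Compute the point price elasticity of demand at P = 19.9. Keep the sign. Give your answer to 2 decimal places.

At P = 19.9, Q = 1234.950.
dQ/dP = −10P = -199.
ε = (dQ/dP)(P/Q) = (-199)(19.9/1234.950).

-3.21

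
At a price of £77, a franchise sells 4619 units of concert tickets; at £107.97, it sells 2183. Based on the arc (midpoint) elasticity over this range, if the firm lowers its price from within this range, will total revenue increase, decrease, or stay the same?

Arc ε = (-2436/30.97)(92.48/3401.0) ≈ -2.139.
|ε| = 2.14 > 1, so demand is elastic. A price cut therefore raises total revenue.

increase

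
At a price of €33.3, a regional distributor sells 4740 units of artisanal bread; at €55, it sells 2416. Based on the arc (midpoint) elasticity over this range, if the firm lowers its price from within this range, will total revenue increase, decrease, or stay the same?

Arc ε = (-2324/21.7)(44.15/3578.0) ≈ -1.321.
|ε| = 1.32 > 1, so demand is elastic. A price cut therefore raises total revenue.

increase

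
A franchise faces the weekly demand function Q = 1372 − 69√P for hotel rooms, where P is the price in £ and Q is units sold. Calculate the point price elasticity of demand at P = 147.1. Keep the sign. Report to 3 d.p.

-0.782

At P = 147.1, Q = 535.135.
dQ/dP = −69/(2√P) = -2.845.
ε = (dQ/dP)(P/Q) = (-2.845)(147.1/535.135).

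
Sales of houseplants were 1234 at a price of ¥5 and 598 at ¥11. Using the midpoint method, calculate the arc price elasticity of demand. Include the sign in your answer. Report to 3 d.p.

ΔQ = 598 − 1234 = -636; ΔP = 11 − 5 = 6.
Midpoints: P̄ = 8.00, Q̄ = 916.0.
ε = (ΔQ/ΔP)(P̄/Q̄) = (-636/6)(8.00/916.0).

-0.926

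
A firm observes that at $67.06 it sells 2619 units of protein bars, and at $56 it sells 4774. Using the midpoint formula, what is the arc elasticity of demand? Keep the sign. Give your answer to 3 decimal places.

-3.243

ΔQ = 4774 − 2619 = 2155; ΔP = 56 − 67.06 = -11.06.
Midpoints: P̄ = 61.53, Q̄ = 3696.5.
ε = (ΔQ/ΔP)(P̄/Q̄) = (2155/-11.06)(61.53/3696.5).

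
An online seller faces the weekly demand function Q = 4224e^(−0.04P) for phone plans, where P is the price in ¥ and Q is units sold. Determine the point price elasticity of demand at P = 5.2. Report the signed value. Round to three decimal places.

-0.208

At P = 5.2, Q = 3430.763.
dQ/dP = −0.04·4224e^(−0.04P) = −0.04Q = -137.231.
ε = (dQ/dP)(P/Q) = (-137.231)(5.2/3430.763).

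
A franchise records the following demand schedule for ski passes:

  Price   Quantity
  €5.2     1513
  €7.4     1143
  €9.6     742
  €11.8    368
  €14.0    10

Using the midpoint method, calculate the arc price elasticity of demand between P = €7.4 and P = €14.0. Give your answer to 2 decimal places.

-3.19

At P = 7.4, Q = 1143; at P = 14.0, Q = 10.
ΔQ = -1133, ΔP = 6.6. Midpoints: P̄ = 10.70, Q̄ = 576.5.
ε = (ΔQ/ΔP)(P̄/Q̄) = (-1133/6.6)(10.70/576.5).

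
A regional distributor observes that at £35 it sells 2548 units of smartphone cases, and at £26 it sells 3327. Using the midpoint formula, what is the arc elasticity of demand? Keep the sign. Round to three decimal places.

ΔQ = 3327 − 2548 = 779; ΔP = 26 − 35 = -9.
Midpoints: P̄ = 30.50, Q̄ = 2937.5.
ε = (ΔQ/ΔP)(P̄/Q̄) = (779/-9)(30.50/2937.5).

-0.899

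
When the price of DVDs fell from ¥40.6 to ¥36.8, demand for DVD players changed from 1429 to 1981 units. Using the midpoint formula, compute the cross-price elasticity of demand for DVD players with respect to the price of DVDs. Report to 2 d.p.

ΔQ_x = 1981 − 1429 = 552; ΔP_y = 36.8 − 40.6 = -3.8.
Midpoints: P̄_y = 38.70, Q̄_x = 1705.0.
ε_xy = (ΔQ_x/ΔP_y)(P̄_y/Q̄_x) = (552/-3.8)(38.70/1705.0).
ε_xy < 0, so the goods are complements.

-3.30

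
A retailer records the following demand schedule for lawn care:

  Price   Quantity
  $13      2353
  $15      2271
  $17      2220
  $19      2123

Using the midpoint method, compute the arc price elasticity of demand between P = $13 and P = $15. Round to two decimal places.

At P = 13, Q = 2353; at P = 15, Q = 2271.
ΔQ = -82, ΔP = 2. Midpoints: P̄ = 14.00, Q̄ = 2312.0.
ε = (ΔQ/ΔP)(P̄/Q̄) = (-82/2)(14.00/2312.0).

-0.25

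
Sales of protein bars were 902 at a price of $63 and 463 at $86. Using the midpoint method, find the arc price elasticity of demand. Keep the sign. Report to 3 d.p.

ΔQ = 463 − 902 = -439; ΔP = 86 − 63 = 23.
Midpoints: P̄ = 74.50, Q̄ = 682.5.
ε = (ΔQ/ΔP)(P̄/Q̄) = (-439/23)(74.50/682.5).

-2.083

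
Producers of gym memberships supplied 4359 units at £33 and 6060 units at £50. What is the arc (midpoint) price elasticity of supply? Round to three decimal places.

0.797

ΔQ = 6060 − 4359 = 1701; ΔP = 50 − 33 = 17.
Midpoints: P̄ = 41.50, Q̄ = 5209.5.
ε_s = (ΔQ/ΔP)(P̄/Q̄) = (1701/17)(41.50/5209.5).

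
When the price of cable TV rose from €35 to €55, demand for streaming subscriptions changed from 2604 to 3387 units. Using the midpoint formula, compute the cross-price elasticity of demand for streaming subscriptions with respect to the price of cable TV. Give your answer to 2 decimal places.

0.59

ΔQ_x = 3387 − 2604 = 783; ΔP_y = 55 − 35 = 20.
Midpoints: P̄_y = 45.00, Q̄_x = 2995.5.
ε_xy = (ΔQ_x/ΔP_y)(P̄_y/Q̄_x) = (783/20)(45.00/2995.5).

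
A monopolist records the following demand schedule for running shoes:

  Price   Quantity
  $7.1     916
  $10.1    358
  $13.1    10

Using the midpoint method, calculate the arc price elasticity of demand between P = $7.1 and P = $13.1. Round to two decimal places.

At P = 7.1, Q = 916; at P = 13.1, Q = 10.
ΔQ = -906, ΔP = 6.0. Midpoints: P̄ = 10.10, Q̄ = 463.0.
ε = (ΔQ/ΔP)(P̄/Q̄) = (-906/6.0)(10.10/463.0).

-3.29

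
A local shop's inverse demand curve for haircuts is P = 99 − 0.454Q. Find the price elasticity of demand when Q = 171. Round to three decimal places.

-0.275

At Q = 171, P = 99 − 0.454(171) = 21.37.
dP/dQ = −0.454, so dQ/dP = 1/(−0.454) = -2.203.
ε = (dQ/dP)(P/Q) = (-2.203)(21.37/171).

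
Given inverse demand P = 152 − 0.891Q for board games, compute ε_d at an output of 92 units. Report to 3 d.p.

-0.854

At Q = 92, P = 152 − 0.891(92) = 70.03.
dP/dQ = −0.891, so dQ/dP = 1/(−0.891) = -1.122.
ε = (dQ/dP)(P/Q) = (-1.122)(70.03/92).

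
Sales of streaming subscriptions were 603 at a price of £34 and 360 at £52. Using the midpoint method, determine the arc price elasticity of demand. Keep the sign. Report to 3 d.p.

-1.206

ΔQ = 360 − 603 = -243; ΔP = 52 − 34 = 18.
Midpoints: P̄ = 43.00, Q̄ = 481.5.
ε = (ΔQ/ΔP)(P̄/Q̄) = (-243/18)(43.00/481.5).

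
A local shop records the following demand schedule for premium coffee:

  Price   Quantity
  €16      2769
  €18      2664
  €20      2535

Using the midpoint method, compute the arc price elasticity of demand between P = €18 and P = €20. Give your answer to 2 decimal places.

At P = 18, Q = 2664; at P = 20, Q = 2535.
ΔQ = -129, ΔP = 2. Midpoints: P̄ = 19.00, Q̄ = 2599.5.
ε = (ΔQ/ΔP)(P̄/Q̄) = (-129/2)(19.00/2599.5).

-0.47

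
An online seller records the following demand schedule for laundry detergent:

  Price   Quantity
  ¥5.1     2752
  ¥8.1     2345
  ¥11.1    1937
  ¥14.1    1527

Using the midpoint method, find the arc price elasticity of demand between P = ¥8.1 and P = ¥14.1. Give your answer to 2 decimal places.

-0.78

At P = 8.1, Q = 2345; at P = 14.1, Q = 1527.
ΔQ = -818, ΔP = 6.0. Midpoints: P̄ = 11.10, Q̄ = 1936.0.
ε = (ΔQ/ΔP)(P̄/Q̄) = (-818/6.0)(11.10/1936.0).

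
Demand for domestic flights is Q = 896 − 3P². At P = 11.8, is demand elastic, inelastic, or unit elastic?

elastic

Q = 478.280, dQ/dP = -70.800.
ε = (dQ/dP)(P/Q) ≈ -1.747.
|ε| = 1.75 > 1.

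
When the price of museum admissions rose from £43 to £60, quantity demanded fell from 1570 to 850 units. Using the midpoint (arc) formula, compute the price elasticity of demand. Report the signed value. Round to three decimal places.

ΔQ = 850 − 1570 = -720; ΔP = 60 − 43 = 17.
Midpoints: P̄ = 51.50, Q̄ = 1210.0.
ε = (ΔQ/ΔP)(P̄/Q̄) = (-720/17)(51.50/1210.0).

-1.803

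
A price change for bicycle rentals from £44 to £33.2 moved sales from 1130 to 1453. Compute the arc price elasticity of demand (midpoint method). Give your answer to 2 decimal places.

-0.89

ΔQ = 1453 − 1130 = 323; ΔP = 33.2 − 44 = -10.8.
Midpoints: P̄ = 38.60, Q̄ = 1291.5.
ε = (ΔQ/ΔP)(P̄/Q̄) = (323/-10.8)(38.60/1291.5).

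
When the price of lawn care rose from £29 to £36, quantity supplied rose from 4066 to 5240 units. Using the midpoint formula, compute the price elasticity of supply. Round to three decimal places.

ΔQ = 5240 − 4066 = 1174; ΔP = 36 − 29 = 7.
Midpoints: P̄ = 32.50, Q̄ = 4653.0.
ε_s = (ΔQ/ΔP)(P̄/Q̄) = (1174/7)(32.50/4653.0).

1.171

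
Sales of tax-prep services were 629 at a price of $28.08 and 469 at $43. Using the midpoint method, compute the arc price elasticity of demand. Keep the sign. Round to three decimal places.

-0.694

ΔQ = 469 − 629 = -160; ΔP = 43 − 28.08 = 14.92.
Midpoints: P̄ = 35.54, Q̄ = 549.0.
ε = (ΔQ/ΔP)(P̄/Q̄) = (-160/14.92)(35.54/549.0).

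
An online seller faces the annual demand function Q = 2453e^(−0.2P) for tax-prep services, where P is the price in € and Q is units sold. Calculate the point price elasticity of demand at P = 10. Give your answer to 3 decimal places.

At P = 10, Q = 331.977.
dQ/dP = −0.2·2453e^(−0.2P) = −0.2Q = -66.395.
ε = (dQ/dP)(P/Q) = (-66.395)(10/331.977).
|ε| > 1, so demand is elastic at this price.

-2.000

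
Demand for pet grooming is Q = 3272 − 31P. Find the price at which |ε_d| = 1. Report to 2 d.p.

For linear demand Q = a − bP, ε = −bP/(a − bP). |ε| = 1 when bP = a − bP, i.e. P = a/(2b).
P = 3272/(2·31) = 3272/62 = 52.7742.

52.77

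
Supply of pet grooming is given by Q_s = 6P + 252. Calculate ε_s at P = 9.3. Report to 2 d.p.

At P = 9.3, Q_s = 307.80.
dQ_s/dP = 6.
ε_s = (dQ_s/dP)(P/Q_s) = (6)(9.3/307.80).

0.18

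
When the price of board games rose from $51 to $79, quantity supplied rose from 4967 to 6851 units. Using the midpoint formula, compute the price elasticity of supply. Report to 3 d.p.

0.740

ΔQ = 6851 − 4967 = 1884; ΔP = 79 − 51 = 28.
Midpoints: P̄ = 65.00, Q̄ = 5909.0.
ε_s = (ΔQ/ΔP)(P̄/Q̄) = (1884/28)(65.00/5909.0).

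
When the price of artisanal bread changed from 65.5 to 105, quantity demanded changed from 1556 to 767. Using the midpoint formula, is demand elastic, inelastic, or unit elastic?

elastic

Arc ε ≈ -1.466.
|ε| = 1.47 > 1.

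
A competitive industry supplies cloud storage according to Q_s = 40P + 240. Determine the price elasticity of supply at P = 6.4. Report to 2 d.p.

0.52

At P = 6.4, Q_s = 496.
dQ_s/dP = 40.
ε_s = (dQ_s/dP)(P/Q_s) = (40)(6.4/496).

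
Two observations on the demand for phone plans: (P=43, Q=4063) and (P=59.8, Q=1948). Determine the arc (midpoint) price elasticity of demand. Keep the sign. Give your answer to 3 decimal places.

-2.153

ΔQ = 1948 − 4063 = -2115; ΔP = 59.8 − 43 = 16.8.
Midpoints: P̄ = 51.40, Q̄ = 3005.5.
ε = (ΔQ/ΔP)(P̄/Q̄) = (-2115/16.8)(51.40/3005.5).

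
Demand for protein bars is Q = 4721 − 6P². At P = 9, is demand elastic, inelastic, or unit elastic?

Q = 4235, dQ/dP = -108.
ε = (dQ/dP)(P/Q) ≈ -0.230.
|ε| = 0.23 < 1.

inelastic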